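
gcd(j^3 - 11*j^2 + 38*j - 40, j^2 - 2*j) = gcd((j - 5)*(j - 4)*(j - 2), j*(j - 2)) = j - 2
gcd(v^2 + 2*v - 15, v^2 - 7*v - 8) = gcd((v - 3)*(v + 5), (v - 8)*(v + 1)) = 1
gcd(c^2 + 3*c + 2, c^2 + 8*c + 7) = c + 1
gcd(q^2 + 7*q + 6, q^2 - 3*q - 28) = 1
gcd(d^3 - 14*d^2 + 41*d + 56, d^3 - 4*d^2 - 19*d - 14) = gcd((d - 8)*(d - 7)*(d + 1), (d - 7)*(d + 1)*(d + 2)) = d^2 - 6*d - 7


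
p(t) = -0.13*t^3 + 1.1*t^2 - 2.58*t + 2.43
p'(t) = -0.39*t^2 + 2.2*t - 2.58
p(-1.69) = 10.56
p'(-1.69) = -7.41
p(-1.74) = 10.93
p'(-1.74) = -7.59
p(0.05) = 2.30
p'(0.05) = -2.47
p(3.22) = 1.19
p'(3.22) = 0.46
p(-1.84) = 11.71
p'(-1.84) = -7.95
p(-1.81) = 11.47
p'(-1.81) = -7.84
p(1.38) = 0.62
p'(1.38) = -0.29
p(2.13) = 0.67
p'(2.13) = 0.34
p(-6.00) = 85.59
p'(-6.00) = -29.82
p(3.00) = 1.08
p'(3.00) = 0.51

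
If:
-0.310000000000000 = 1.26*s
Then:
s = -0.25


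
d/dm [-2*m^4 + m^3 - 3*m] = -8*m^3 + 3*m^2 - 3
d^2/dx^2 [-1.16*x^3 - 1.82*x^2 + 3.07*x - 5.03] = -6.96*x - 3.64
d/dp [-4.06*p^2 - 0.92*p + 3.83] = -8.12*p - 0.92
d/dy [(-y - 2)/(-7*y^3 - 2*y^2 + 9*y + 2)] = (7*y^3 + 2*y^2 - 9*y - (y + 2)*(21*y^2 + 4*y - 9) - 2)/(7*y^3 + 2*y^2 - 9*y - 2)^2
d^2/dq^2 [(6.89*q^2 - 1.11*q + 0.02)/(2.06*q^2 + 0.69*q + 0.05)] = (-29.007684*q^3 - 3.748788*q^2 + 0.856548*q + 0.125964)/(8.741816*q^6 + 8.784252*q^5 + 3.578838*q^4 + 0.754929*q^3 + 0.086865*q^2 + 0.005175*q + 0.000125)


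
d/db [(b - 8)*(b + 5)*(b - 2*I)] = 3*b^2 + b*(-6 - 4*I) - 40 + 6*I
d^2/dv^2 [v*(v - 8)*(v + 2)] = 6*v - 12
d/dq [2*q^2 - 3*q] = 4*q - 3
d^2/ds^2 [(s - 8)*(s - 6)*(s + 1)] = 6*s - 26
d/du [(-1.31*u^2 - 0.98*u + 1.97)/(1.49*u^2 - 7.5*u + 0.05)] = (11.2852*u^2 - 6.0016*u + 14.726)/(2.2201*u^4 - 22.35*u^3 + 56.399*u^2 - 0.75*u + 0.0025)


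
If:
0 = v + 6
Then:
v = -6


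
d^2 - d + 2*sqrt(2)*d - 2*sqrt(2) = (d - 1)*(d + 2*sqrt(2))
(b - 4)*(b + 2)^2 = b^3 - 12*b - 16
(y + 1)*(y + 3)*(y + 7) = y^3 + 11*y^2 + 31*y + 21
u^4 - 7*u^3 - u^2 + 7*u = u*(u - 7)*(u - 1)*(u + 1)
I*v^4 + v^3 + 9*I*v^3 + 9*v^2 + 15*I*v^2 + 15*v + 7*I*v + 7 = (v + 1)*(v + 7)*(v - I)*(I*v + I)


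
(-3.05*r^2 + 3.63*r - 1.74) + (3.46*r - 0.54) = -3.05*r^2 + 7.09*r - 2.28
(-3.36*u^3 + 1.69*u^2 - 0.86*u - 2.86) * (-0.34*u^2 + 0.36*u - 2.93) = 1.1424*u^5 - 1.7842*u^4 + 10.7456*u^3 - 4.2889*u^2 + 1.4902*u + 8.3798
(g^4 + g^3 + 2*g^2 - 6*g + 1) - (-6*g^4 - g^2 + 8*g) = 7*g^4 + g^3 + 3*g^2 - 14*g + 1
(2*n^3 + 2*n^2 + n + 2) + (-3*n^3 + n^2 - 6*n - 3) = -n^3 + 3*n^2 - 5*n - 1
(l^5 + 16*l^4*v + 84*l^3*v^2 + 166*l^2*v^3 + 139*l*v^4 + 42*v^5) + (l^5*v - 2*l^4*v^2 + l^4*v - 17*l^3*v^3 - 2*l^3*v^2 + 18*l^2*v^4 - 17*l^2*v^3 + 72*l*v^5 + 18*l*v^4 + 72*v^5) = l^5*v + l^5 - 2*l^4*v^2 + 17*l^4*v - 17*l^3*v^3 + 82*l^3*v^2 + 18*l^2*v^4 + 149*l^2*v^3 + 72*l*v^5 + 157*l*v^4 + 114*v^5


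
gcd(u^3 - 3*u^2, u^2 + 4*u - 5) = 1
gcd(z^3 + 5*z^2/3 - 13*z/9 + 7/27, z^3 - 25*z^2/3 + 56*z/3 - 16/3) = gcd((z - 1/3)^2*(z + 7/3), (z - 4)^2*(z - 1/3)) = z - 1/3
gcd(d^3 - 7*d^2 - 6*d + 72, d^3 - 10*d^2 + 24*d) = d^2 - 10*d + 24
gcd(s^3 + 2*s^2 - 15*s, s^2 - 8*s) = s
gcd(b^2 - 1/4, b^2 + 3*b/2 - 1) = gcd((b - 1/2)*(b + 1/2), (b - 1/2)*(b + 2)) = b - 1/2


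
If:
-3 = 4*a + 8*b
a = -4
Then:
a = -4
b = 13/8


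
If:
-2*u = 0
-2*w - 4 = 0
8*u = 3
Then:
No Solution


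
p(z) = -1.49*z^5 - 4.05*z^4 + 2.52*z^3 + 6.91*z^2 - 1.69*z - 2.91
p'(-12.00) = -125568.49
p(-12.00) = 283436.73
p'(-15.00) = -320989.24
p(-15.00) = 919509.69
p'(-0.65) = -4.36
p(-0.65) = -0.13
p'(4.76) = -5336.37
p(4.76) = -5302.75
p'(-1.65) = 13.64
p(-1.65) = -4.43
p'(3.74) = -2149.35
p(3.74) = -1663.44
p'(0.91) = -0.17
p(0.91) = -0.53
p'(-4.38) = -1297.85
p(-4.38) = 836.65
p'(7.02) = -23229.23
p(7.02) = -34040.34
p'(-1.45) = 10.62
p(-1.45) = -1.97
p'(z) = -7.45*z^4 - 16.2*z^3 + 7.56*z^2 + 13.82*z - 1.69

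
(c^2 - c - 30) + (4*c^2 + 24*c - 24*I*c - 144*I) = 5*c^2 + 23*c - 24*I*c - 30 - 144*I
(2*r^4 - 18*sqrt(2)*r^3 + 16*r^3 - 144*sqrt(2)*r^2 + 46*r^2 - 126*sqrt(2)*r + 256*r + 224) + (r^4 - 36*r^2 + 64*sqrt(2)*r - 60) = 3*r^4 - 18*sqrt(2)*r^3 + 16*r^3 - 144*sqrt(2)*r^2 + 10*r^2 - 62*sqrt(2)*r + 256*r + 164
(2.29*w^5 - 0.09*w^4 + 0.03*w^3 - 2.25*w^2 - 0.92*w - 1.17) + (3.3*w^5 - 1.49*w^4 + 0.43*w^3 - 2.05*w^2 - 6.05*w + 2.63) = 5.59*w^5 - 1.58*w^4 + 0.46*w^3 - 4.3*w^2 - 6.97*w + 1.46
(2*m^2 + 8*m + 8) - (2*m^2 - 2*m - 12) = 10*m + 20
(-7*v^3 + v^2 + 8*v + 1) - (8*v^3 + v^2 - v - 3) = -15*v^3 + 9*v + 4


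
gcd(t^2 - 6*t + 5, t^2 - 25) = t - 5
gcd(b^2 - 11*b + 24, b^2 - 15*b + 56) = b - 8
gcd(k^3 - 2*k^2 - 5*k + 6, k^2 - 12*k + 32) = 1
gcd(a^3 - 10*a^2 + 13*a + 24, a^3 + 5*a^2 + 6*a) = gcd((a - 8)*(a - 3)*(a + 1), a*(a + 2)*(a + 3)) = 1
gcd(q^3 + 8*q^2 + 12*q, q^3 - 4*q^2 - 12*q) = q^2 + 2*q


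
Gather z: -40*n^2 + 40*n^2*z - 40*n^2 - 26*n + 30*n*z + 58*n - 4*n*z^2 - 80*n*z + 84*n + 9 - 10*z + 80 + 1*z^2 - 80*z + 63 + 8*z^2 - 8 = -80*n^2 + 116*n + z^2*(9 - 4*n) + z*(40*n^2 - 50*n - 90) + 144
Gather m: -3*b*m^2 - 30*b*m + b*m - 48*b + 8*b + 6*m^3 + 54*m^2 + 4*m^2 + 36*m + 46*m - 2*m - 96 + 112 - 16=-40*b + 6*m^3 + m^2*(58 - 3*b) + m*(80 - 29*b)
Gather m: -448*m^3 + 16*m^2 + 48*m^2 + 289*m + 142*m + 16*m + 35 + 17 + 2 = -448*m^3 + 64*m^2 + 447*m + 54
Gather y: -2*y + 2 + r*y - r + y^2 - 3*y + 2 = -r + y^2 + y*(r - 5) + 4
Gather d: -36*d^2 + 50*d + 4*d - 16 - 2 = -36*d^2 + 54*d - 18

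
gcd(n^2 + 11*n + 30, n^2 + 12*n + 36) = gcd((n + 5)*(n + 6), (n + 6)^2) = n + 6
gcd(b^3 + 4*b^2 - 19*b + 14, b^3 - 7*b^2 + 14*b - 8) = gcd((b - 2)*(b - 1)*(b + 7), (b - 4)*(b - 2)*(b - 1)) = b^2 - 3*b + 2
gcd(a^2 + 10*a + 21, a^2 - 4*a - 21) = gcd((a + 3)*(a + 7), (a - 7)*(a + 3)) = a + 3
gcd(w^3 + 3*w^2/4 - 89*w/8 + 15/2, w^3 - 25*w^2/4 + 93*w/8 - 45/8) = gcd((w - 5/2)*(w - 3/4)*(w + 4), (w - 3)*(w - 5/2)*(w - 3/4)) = w^2 - 13*w/4 + 15/8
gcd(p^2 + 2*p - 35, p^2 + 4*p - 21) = p + 7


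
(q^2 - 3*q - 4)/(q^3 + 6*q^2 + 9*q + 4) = (q - 4)/(q^2 + 5*q + 4)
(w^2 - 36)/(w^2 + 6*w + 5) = (w^2 - 36)/(w^2 + 6*w + 5)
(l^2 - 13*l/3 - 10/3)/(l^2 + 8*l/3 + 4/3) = (l - 5)/(l + 2)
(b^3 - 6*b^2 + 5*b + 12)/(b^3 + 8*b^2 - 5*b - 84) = (b^2 - 3*b - 4)/(b^2 + 11*b + 28)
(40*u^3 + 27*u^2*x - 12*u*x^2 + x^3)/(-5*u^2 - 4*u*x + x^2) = -8*u + x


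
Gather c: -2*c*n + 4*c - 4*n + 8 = c*(4 - 2*n) - 4*n + 8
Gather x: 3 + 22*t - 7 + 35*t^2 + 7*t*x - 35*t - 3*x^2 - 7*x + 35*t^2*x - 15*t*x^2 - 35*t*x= 35*t^2 - 13*t + x^2*(-15*t - 3) + x*(35*t^2 - 28*t - 7) - 4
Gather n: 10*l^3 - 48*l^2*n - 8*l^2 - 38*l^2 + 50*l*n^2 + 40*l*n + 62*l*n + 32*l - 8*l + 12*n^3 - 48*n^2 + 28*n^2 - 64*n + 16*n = 10*l^3 - 46*l^2 + 24*l + 12*n^3 + n^2*(50*l - 20) + n*(-48*l^2 + 102*l - 48)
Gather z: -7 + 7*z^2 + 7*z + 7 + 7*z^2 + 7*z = 14*z^2 + 14*z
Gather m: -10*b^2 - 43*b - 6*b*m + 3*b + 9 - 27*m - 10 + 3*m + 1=-10*b^2 - 40*b + m*(-6*b - 24)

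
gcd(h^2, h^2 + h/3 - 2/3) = 1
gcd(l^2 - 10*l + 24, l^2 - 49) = 1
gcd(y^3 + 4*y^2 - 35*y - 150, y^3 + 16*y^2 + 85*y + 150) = y^2 + 10*y + 25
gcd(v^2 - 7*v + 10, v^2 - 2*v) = v - 2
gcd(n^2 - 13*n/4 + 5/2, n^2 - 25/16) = n - 5/4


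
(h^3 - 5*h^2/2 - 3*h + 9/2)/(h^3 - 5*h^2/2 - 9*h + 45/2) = (2*h^2 + h - 3)/(2*h^2 + h - 15)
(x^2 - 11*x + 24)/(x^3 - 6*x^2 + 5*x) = (x^2 - 11*x + 24)/(x*(x^2 - 6*x + 5))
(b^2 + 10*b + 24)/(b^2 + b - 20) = (b^2 + 10*b + 24)/(b^2 + b - 20)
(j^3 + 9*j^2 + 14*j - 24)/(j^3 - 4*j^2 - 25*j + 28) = (j + 6)/(j - 7)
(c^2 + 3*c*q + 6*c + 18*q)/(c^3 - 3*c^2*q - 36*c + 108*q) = (-c - 3*q)/(-c^2 + 3*c*q + 6*c - 18*q)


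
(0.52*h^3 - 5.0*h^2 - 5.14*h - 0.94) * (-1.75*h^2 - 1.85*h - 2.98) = -0.91*h^5 + 7.788*h^4 + 16.6954*h^3 + 26.054*h^2 + 17.0562*h + 2.8012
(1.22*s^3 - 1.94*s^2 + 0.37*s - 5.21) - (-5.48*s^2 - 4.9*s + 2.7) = 1.22*s^3 + 3.54*s^2 + 5.27*s - 7.91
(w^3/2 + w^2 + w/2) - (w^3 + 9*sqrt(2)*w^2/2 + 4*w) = -w^3/2 - 9*sqrt(2)*w^2/2 + w^2 - 7*w/2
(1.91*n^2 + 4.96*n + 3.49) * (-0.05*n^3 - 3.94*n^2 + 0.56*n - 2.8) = -0.0955*n^5 - 7.7734*n^4 - 18.6473*n^3 - 16.321*n^2 - 11.9336*n - 9.772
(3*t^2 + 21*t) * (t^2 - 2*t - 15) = 3*t^4 + 15*t^3 - 87*t^2 - 315*t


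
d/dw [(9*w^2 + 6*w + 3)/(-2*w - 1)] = 18*w*(-w - 1)/(4*w^2 + 4*w + 1)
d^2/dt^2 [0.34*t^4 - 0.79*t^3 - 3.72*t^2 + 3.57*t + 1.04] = 4.08*t^2 - 4.74*t - 7.44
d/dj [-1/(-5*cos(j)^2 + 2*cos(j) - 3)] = 2*(5*cos(j) - 1)*sin(j)/(5*cos(j)^2 - 2*cos(j) + 3)^2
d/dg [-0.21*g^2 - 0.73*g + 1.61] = -0.42*g - 0.73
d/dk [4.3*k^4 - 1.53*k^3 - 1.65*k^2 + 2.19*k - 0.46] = 17.2*k^3 - 4.59*k^2 - 3.3*k + 2.19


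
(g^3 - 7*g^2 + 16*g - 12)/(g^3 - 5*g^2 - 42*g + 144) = (g^2 - 4*g + 4)/(g^2 - 2*g - 48)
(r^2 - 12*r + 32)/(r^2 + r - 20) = (r - 8)/(r + 5)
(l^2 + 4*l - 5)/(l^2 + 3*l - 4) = (l + 5)/(l + 4)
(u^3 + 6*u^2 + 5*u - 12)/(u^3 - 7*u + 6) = (u + 4)/(u - 2)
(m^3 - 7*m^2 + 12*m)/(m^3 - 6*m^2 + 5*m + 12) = m/(m + 1)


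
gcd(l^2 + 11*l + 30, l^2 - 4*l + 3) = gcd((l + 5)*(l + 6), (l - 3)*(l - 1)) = 1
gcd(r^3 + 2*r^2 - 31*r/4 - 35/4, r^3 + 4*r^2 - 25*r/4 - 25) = r - 5/2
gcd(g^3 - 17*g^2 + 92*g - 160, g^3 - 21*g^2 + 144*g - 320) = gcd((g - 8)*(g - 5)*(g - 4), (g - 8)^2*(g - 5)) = g^2 - 13*g + 40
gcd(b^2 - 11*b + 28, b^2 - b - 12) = b - 4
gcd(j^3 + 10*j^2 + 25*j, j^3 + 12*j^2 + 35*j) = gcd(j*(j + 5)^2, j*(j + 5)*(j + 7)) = j^2 + 5*j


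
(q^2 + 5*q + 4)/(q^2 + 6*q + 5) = (q + 4)/(q + 5)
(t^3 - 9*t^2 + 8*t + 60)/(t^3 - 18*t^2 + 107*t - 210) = (t + 2)/(t - 7)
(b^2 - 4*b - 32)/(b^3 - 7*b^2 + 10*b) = (b^2 - 4*b - 32)/(b*(b^2 - 7*b + 10))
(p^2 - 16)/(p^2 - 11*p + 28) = (p + 4)/(p - 7)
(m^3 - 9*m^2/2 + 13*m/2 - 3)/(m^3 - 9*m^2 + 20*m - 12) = (m - 3/2)/(m - 6)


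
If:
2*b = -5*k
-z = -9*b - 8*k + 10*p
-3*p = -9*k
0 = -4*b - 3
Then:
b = -3/4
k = 3/10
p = 9/10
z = -267/20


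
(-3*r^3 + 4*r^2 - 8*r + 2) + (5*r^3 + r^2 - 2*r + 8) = 2*r^3 + 5*r^2 - 10*r + 10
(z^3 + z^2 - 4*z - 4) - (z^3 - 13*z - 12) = z^2 + 9*z + 8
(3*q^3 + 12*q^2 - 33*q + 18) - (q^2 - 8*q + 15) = 3*q^3 + 11*q^2 - 25*q + 3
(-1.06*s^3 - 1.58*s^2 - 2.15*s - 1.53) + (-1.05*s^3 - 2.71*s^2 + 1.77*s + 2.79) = -2.11*s^3 - 4.29*s^2 - 0.38*s + 1.26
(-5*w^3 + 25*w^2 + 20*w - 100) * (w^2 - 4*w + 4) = -5*w^5 + 45*w^4 - 100*w^3 - 80*w^2 + 480*w - 400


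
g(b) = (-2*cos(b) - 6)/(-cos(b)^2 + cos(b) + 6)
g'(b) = (-2*sin(b)*cos(b) + sin(b))*(-2*cos(b) - 6)/(-cos(b)^2 + cos(b) + 6)^2 + 2*sin(b)/(-cos(b)^2 + cos(b) + 6)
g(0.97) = -1.14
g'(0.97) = 0.28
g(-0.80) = -1.19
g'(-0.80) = -0.29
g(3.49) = -0.99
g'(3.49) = 0.07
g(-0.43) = -1.29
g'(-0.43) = -0.21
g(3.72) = -0.97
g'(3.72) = 0.07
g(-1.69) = -0.98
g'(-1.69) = -0.13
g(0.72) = -1.21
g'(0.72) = 0.28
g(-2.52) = -0.97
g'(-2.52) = 0.07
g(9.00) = -0.98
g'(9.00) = -0.07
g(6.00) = -1.31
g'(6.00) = -0.15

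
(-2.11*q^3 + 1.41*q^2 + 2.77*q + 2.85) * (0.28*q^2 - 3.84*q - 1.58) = -0.5908*q^5 + 8.4972*q^4 - 1.305*q^3 - 12.0666*q^2 - 15.3206*q - 4.503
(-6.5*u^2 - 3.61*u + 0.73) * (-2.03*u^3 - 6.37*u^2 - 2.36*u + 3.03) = 13.195*u^5 + 48.7333*u^4 + 36.8538*u^3 - 15.8255*u^2 - 12.6611*u + 2.2119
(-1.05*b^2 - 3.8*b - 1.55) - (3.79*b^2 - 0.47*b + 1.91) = -4.84*b^2 - 3.33*b - 3.46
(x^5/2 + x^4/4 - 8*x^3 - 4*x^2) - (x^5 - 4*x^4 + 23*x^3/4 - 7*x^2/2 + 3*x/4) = -x^5/2 + 17*x^4/4 - 55*x^3/4 - x^2/2 - 3*x/4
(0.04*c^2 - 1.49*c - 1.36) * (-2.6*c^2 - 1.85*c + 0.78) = -0.104*c^4 + 3.8*c^3 + 6.3237*c^2 + 1.3538*c - 1.0608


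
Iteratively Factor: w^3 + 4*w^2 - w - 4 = (w + 4)*(w^2 - 1) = (w - 1)*(w + 4)*(w + 1)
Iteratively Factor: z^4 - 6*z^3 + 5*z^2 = (z)*(z^3 - 6*z^2 + 5*z) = z*(z - 5)*(z^2 - z) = z^2*(z - 5)*(z - 1)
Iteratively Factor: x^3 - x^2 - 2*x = (x)*(x^2 - x - 2) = x*(x - 2)*(x + 1)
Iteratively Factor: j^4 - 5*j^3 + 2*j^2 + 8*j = (j)*(j^3 - 5*j^2 + 2*j + 8) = j*(j - 4)*(j^2 - j - 2) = j*(j - 4)*(j - 2)*(j + 1)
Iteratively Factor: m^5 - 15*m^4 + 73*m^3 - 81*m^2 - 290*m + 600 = (m - 5)*(m^4 - 10*m^3 + 23*m^2 + 34*m - 120) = (m - 5)*(m - 4)*(m^3 - 6*m^2 - m + 30) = (m - 5)^2*(m - 4)*(m^2 - m - 6) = (m - 5)^2*(m - 4)*(m + 2)*(m - 3)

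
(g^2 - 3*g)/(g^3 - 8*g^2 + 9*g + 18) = g/(g^2 - 5*g - 6)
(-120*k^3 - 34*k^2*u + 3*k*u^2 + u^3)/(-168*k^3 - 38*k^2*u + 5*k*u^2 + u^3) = (5*k + u)/(7*k + u)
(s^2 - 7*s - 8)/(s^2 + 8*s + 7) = (s - 8)/(s + 7)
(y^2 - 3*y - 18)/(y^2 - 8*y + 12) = (y + 3)/(y - 2)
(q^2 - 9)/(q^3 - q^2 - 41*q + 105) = (q + 3)/(q^2 + 2*q - 35)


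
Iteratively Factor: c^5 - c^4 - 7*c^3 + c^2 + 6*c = (c - 1)*(c^4 - 7*c^2 - 6*c) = c*(c - 1)*(c^3 - 7*c - 6) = c*(c - 3)*(c - 1)*(c^2 + 3*c + 2) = c*(c - 3)*(c - 1)*(c + 2)*(c + 1)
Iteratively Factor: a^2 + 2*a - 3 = (a - 1)*(a + 3)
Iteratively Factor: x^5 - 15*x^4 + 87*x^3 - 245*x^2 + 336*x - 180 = (x - 5)*(x^4 - 10*x^3 + 37*x^2 - 60*x + 36) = (x - 5)*(x - 2)*(x^3 - 8*x^2 + 21*x - 18) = (x - 5)*(x - 2)^2*(x^2 - 6*x + 9) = (x - 5)*(x - 3)*(x - 2)^2*(x - 3)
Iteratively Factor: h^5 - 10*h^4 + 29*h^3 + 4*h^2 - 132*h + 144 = (h - 3)*(h^4 - 7*h^3 + 8*h^2 + 28*h - 48) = (h - 3)*(h + 2)*(h^3 - 9*h^2 + 26*h - 24) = (h - 3)*(h - 2)*(h + 2)*(h^2 - 7*h + 12) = (h - 4)*(h - 3)*(h - 2)*(h + 2)*(h - 3)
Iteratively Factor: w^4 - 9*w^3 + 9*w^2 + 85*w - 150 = (w - 2)*(w^3 - 7*w^2 - 5*w + 75) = (w - 5)*(w - 2)*(w^2 - 2*w - 15) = (w - 5)^2*(w - 2)*(w + 3)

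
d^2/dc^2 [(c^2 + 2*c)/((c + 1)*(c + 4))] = 6*(-c^3 - 4*c^2 - 8*c - 8)/(c^6 + 15*c^5 + 87*c^4 + 245*c^3 + 348*c^2 + 240*c + 64)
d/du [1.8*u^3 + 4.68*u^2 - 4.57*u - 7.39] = 5.4*u^2 + 9.36*u - 4.57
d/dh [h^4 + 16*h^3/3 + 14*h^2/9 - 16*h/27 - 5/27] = 4*h^3 + 16*h^2 + 28*h/9 - 16/27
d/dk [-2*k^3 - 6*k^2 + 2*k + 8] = -6*k^2 - 12*k + 2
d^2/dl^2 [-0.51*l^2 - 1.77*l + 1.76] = -1.02000000000000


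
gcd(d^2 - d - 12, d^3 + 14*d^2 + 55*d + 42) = 1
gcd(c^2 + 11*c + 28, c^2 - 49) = c + 7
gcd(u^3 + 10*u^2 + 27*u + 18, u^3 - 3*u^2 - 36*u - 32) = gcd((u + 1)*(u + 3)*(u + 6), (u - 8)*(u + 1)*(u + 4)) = u + 1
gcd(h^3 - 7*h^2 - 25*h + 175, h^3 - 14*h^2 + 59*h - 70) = h^2 - 12*h + 35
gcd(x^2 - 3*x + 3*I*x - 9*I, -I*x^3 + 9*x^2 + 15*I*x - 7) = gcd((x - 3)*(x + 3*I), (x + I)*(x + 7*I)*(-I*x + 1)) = 1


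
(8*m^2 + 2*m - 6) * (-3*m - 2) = -24*m^3 - 22*m^2 + 14*m + 12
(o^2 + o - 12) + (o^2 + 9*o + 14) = 2*o^2 + 10*o + 2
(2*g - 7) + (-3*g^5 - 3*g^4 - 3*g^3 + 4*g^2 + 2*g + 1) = -3*g^5 - 3*g^4 - 3*g^3 + 4*g^2 + 4*g - 6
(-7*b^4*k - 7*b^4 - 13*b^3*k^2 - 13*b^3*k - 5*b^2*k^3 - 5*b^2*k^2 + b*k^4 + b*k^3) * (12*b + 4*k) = -84*b^5*k - 84*b^5 - 184*b^4*k^2 - 184*b^4*k - 112*b^3*k^3 - 112*b^3*k^2 - 8*b^2*k^4 - 8*b^2*k^3 + 4*b*k^5 + 4*b*k^4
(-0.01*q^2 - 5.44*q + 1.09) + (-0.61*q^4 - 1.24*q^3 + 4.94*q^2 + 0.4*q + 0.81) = -0.61*q^4 - 1.24*q^3 + 4.93*q^2 - 5.04*q + 1.9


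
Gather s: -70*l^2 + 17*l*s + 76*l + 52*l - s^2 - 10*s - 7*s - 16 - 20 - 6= -70*l^2 + 128*l - s^2 + s*(17*l - 17) - 42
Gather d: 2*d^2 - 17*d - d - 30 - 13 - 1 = 2*d^2 - 18*d - 44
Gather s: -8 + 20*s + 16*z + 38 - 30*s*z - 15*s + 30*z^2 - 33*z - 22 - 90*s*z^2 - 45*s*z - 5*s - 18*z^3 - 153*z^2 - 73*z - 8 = s*(-90*z^2 - 75*z) - 18*z^3 - 123*z^2 - 90*z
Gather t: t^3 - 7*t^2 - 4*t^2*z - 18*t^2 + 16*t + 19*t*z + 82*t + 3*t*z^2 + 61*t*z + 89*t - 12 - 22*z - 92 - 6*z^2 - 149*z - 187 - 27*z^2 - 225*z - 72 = t^3 + t^2*(-4*z - 25) + t*(3*z^2 + 80*z + 187) - 33*z^2 - 396*z - 363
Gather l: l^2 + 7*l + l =l^2 + 8*l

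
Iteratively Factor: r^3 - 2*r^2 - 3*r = (r + 1)*(r^2 - 3*r) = (r - 3)*(r + 1)*(r)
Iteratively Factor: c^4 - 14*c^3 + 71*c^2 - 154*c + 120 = (c - 2)*(c^3 - 12*c^2 + 47*c - 60) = (c - 5)*(c - 2)*(c^2 - 7*c + 12) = (c - 5)*(c - 3)*(c - 2)*(c - 4)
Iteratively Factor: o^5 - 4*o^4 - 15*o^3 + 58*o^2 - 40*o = (o - 1)*(o^4 - 3*o^3 - 18*o^2 + 40*o) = (o - 2)*(o - 1)*(o^3 - o^2 - 20*o) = o*(o - 2)*(o - 1)*(o^2 - o - 20) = o*(o - 5)*(o - 2)*(o - 1)*(o + 4)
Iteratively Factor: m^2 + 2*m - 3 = (m + 3)*(m - 1)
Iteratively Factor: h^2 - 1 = (h + 1)*(h - 1)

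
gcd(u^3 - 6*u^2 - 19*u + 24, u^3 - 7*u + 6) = u^2 + 2*u - 3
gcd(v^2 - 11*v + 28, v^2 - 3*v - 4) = v - 4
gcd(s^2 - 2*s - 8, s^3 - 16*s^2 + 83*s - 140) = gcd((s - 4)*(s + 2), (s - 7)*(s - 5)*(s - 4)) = s - 4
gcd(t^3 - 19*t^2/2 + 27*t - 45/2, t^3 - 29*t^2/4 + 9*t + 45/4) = t^2 - 8*t + 15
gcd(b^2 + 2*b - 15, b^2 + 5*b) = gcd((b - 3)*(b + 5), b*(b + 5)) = b + 5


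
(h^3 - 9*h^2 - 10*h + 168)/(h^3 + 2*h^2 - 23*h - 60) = (h^2 - 13*h + 42)/(h^2 - 2*h - 15)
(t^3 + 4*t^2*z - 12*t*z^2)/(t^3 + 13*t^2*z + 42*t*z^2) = (t - 2*z)/(t + 7*z)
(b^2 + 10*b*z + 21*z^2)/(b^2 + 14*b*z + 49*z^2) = (b + 3*z)/(b + 7*z)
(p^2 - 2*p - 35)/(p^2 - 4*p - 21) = (p + 5)/(p + 3)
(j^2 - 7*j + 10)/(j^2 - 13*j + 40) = (j - 2)/(j - 8)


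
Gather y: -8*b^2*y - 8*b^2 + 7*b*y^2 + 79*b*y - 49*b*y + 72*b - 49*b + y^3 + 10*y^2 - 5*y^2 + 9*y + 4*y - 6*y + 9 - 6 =-8*b^2 + 23*b + y^3 + y^2*(7*b + 5) + y*(-8*b^2 + 30*b + 7) + 3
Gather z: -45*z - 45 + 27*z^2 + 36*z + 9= 27*z^2 - 9*z - 36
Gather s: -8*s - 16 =-8*s - 16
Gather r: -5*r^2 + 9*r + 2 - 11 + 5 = -5*r^2 + 9*r - 4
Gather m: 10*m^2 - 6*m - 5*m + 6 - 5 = 10*m^2 - 11*m + 1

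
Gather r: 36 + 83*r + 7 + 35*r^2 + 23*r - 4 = 35*r^2 + 106*r + 39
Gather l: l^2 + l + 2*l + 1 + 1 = l^2 + 3*l + 2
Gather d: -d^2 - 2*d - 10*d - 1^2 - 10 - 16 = -d^2 - 12*d - 27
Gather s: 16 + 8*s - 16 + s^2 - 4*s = s^2 + 4*s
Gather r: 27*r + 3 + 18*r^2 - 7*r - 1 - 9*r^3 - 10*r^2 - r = -9*r^3 + 8*r^2 + 19*r + 2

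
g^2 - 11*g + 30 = (g - 6)*(g - 5)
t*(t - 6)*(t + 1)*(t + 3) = t^4 - 2*t^3 - 21*t^2 - 18*t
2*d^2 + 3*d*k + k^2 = (d + k)*(2*d + k)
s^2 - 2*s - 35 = (s - 7)*(s + 5)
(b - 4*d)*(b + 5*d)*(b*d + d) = b^3*d + b^2*d^2 + b^2*d - 20*b*d^3 + b*d^2 - 20*d^3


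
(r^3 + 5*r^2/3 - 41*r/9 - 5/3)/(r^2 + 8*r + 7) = (9*r^3 + 15*r^2 - 41*r - 15)/(9*(r^2 + 8*r + 7))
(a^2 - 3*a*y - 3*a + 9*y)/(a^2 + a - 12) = (a - 3*y)/(a + 4)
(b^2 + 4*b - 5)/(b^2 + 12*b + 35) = (b - 1)/(b + 7)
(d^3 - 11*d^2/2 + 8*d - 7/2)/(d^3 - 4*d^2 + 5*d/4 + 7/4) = 2*(d - 1)/(2*d + 1)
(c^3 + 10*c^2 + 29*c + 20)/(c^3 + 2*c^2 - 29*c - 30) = (c^2 + 9*c + 20)/(c^2 + c - 30)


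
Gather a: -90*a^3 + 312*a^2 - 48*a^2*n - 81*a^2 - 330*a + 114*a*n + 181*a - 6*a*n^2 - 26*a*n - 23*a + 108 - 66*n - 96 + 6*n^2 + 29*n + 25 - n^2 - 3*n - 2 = -90*a^3 + a^2*(231 - 48*n) + a*(-6*n^2 + 88*n - 172) + 5*n^2 - 40*n + 35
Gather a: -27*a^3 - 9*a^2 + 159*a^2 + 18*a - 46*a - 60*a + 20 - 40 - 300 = -27*a^3 + 150*a^2 - 88*a - 320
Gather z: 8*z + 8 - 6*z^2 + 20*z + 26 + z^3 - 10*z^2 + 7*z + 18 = z^3 - 16*z^2 + 35*z + 52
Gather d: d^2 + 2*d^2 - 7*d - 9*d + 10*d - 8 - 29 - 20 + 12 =3*d^2 - 6*d - 45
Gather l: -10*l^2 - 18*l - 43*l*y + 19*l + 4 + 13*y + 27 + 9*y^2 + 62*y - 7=-10*l^2 + l*(1 - 43*y) + 9*y^2 + 75*y + 24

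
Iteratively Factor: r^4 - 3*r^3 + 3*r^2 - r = (r - 1)*(r^3 - 2*r^2 + r) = (r - 1)^2*(r^2 - r) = (r - 1)^3*(r)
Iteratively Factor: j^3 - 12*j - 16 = (j + 2)*(j^2 - 2*j - 8) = (j + 2)^2*(j - 4)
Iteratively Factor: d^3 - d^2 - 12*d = (d - 4)*(d^2 + 3*d) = (d - 4)*(d + 3)*(d)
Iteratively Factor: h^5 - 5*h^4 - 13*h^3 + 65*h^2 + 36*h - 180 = (h - 5)*(h^4 - 13*h^2 + 36) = (h - 5)*(h - 2)*(h^3 + 2*h^2 - 9*h - 18) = (h - 5)*(h - 2)*(h + 3)*(h^2 - h - 6) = (h - 5)*(h - 2)*(h + 2)*(h + 3)*(h - 3)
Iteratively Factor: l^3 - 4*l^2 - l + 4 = (l - 4)*(l^2 - 1) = (l - 4)*(l - 1)*(l + 1)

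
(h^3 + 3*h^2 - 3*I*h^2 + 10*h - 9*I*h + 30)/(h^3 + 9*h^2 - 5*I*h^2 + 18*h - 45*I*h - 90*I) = (h + 2*I)/(h + 6)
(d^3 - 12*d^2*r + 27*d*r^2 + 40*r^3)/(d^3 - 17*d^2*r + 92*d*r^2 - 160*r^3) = (-d - r)/(-d + 4*r)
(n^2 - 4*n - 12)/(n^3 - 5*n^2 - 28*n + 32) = (n^2 - 4*n - 12)/(n^3 - 5*n^2 - 28*n + 32)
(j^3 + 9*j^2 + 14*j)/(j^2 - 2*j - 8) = j*(j + 7)/(j - 4)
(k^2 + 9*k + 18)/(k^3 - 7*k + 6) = (k + 6)/(k^2 - 3*k + 2)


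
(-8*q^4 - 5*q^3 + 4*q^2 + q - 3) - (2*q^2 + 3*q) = -8*q^4 - 5*q^3 + 2*q^2 - 2*q - 3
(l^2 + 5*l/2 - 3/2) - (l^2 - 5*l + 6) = 15*l/2 - 15/2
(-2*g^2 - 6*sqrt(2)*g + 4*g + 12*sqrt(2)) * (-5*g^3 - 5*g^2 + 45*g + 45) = 10*g^5 - 10*g^4 + 30*sqrt(2)*g^4 - 110*g^3 - 30*sqrt(2)*g^3 - 330*sqrt(2)*g^2 + 90*g^2 + 180*g + 270*sqrt(2)*g + 540*sqrt(2)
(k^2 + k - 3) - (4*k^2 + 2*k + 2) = -3*k^2 - k - 5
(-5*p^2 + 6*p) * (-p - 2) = 5*p^3 + 4*p^2 - 12*p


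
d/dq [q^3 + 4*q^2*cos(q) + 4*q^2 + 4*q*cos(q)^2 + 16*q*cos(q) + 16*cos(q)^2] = -4*q^2*sin(q) + 3*q^2 - 16*q*sin(q) - 4*q*sin(2*q) + 8*q*cos(q) + 8*q - 16*sin(2*q) + 4*cos(q)^2 + 16*cos(q)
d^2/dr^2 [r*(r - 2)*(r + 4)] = 6*r + 4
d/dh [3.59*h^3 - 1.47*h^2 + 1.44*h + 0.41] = 10.77*h^2 - 2.94*h + 1.44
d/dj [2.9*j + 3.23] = 2.90000000000000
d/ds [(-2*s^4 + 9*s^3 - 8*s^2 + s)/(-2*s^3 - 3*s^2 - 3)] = (4*s^6 + 12*s^5 - 43*s^4 + 28*s^3 - 78*s^2 + 48*s - 3)/(4*s^6 + 12*s^5 + 9*s^4 + 12*s^3 + 18*s^2 + 9)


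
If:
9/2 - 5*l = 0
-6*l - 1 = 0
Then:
No Solution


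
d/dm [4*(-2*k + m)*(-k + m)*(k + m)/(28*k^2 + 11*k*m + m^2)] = 4*(-50*k^4 - 116*k^3*m + 63*k^2*m^2 + 22*k*m^3 + m^4)/(784*k^4 + 616*k^3*m + 177*k^2*m^2 + 22*k*m^3 + m^4)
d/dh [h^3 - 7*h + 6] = 3*h^2 - 7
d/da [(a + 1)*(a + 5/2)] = 2*a + 7/2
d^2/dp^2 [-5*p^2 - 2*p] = -10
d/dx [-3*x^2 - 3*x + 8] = -6*x - 3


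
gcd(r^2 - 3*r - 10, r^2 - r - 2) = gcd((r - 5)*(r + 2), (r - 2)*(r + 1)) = 1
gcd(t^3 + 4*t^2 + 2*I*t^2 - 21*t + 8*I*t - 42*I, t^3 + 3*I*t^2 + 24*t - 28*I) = 1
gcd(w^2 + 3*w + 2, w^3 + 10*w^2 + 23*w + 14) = w^2 + 3*w + 2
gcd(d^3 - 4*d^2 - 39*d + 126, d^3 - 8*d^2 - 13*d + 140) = d - 7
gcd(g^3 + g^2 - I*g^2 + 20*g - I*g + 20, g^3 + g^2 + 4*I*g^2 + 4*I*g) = g^2 + g*(1 + 4*I) + 4*I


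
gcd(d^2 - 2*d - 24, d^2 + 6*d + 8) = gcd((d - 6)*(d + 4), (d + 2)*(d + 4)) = d + 4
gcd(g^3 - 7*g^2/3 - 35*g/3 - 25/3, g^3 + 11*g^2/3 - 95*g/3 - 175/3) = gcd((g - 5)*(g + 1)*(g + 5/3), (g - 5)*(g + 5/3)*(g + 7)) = g^2 - 10*g/3 - 25/3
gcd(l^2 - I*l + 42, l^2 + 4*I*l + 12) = l + 6*I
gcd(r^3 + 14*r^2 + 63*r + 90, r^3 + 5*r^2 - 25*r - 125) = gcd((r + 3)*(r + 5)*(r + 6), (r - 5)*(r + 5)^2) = r + 5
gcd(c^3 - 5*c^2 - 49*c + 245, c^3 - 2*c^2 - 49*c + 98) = c^2 - 49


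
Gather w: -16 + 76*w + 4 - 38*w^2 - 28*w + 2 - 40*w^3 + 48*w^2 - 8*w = -40*w^3 + 10*w^2 + 40*w - 10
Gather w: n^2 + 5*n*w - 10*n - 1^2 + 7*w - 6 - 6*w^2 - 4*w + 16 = n^2 - 10*n - 6*w^2 + w*(5*n + 3) + 9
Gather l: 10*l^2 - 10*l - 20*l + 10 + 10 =10*l^2 - 30*l + 20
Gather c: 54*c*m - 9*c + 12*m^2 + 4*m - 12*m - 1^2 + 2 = c*(54*m - 9) + 12*m^2 - 8*m + 1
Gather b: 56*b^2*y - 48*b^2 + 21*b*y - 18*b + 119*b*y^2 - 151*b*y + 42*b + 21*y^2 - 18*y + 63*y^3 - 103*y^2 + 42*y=b^2*(56*y - 48) + b*(119*y^2 - 130*y + 24) + 63*y^3 - 82*y^2 + 24*y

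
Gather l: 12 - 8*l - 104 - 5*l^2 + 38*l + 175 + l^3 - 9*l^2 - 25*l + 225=l^3 - 14*l^2 + 5*l + 308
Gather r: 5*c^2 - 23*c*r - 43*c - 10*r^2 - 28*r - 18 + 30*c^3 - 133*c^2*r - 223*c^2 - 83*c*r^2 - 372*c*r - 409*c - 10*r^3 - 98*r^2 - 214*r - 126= 30*c^3 - 218*c^2 - 452*c - 10*r^3 + r^2*(-83*c - 108) + r*(-133*c^2 - 395*c - 242) - 144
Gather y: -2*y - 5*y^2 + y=-5*y^2 - y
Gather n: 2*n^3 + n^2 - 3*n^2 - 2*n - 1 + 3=2*n^3 - 2*n^2 - 2*n + 2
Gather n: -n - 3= -n - 3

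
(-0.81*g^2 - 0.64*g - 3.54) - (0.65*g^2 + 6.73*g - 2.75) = -1.46*g^2 - 7.37*g - 0.79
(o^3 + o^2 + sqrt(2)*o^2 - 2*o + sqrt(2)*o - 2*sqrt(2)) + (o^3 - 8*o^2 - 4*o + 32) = 2*o^3 - 7*o^2 + sqrt(2)*o^2 - 6*o + sqrt(2)*o - 2*sqrt(2) + 32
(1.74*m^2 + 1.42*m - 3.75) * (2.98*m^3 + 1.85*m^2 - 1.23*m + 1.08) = 5.1852*m^5 + 7.4506*m^4 - 10.6882*m^3 - 6.8049*m^2 + 6.1461*m - 4.05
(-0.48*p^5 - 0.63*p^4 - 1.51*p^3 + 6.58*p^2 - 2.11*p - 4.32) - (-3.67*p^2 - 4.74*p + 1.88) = -0.48*p^5 - 0.63*p^4 - 1.51*p^3 + 10.25*p^2 + 2.63*p - 6.2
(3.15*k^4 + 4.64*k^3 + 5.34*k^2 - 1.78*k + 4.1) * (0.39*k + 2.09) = 1.2285*k^5 + 8.3931*k^4 + 11.7802*k^3 + 10.4664*k^2 - 2.1212*k + 8.569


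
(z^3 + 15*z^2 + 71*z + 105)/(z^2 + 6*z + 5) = (z^2 + 10*z + 21)/(z + 1)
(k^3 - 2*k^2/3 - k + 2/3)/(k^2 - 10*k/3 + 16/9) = 3*(k^2 - 1)/(3*k - 8)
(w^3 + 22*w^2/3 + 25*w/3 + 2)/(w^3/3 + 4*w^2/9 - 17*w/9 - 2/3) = 3*(w^2 + 7*w + 6)/(w^2 + w - 6)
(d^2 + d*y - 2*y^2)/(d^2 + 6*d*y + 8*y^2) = (d - y)/(d + 4*y)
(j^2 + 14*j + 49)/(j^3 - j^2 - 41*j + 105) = (j + 7)/(j^2 - 8*j + 15)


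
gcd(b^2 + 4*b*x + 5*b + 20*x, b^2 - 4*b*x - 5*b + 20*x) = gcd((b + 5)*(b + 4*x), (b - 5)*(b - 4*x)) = 1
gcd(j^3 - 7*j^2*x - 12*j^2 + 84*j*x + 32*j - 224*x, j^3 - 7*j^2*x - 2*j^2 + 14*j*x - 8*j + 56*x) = -j^2 + 7*j*x + 4*j - 28*x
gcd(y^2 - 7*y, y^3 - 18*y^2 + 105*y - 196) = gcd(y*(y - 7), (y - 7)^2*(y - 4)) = y - 7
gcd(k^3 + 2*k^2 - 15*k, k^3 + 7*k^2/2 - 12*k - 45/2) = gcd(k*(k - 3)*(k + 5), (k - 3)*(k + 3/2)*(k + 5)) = k^2 + 2*k - 15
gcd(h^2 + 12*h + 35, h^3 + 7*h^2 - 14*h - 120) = h + 5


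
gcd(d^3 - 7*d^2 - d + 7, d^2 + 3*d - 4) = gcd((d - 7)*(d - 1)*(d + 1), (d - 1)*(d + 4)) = d - 1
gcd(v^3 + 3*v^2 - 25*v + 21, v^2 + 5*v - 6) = v - 1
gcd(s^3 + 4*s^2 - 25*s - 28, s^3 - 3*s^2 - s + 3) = s + 1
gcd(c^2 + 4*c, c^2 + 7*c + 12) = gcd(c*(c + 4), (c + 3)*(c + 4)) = c + 4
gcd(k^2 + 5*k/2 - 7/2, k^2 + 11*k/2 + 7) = k + 7/2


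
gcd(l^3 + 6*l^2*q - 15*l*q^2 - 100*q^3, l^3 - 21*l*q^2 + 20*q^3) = -l^2 - l*q + 20*q^2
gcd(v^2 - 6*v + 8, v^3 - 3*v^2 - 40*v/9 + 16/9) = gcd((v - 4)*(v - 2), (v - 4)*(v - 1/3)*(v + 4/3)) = v - 4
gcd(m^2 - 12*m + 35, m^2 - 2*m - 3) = 1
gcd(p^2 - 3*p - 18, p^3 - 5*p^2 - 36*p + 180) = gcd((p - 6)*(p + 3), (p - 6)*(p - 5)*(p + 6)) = p - 6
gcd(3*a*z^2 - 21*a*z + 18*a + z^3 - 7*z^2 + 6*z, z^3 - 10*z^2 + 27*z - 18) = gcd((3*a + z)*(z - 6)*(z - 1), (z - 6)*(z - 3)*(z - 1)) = z^2 - 7*z + 6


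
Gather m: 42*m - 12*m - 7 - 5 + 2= 30*m - 10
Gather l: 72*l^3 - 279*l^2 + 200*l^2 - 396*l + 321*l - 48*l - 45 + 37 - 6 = 72*l^3 - 79*l^2 - 123*l - 14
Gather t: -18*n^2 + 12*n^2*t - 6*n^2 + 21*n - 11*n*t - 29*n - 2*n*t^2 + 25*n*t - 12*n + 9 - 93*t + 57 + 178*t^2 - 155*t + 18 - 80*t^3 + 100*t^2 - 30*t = -24*n^2 - 20*n - 80*t^3 + t^2*(278 - 2*n) + t*(12*n^2 + 14*n - 278) + 84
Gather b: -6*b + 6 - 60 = -6*b - 54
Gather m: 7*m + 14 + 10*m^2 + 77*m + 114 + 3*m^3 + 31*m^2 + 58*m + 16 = 3*m^3 + 41*m^2 + 142*m + 144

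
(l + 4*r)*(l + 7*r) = l^2 + 11*l*r + 28*r^2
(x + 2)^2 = x^2 + 4*x + 4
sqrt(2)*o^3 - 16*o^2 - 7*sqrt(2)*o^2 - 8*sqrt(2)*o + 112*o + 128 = (o - 8)*(o - 8*sqrt(2))*(sqrt(2)*o + sqrt(2))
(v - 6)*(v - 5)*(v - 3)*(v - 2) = v^4 - 16*v^3 + 91*v^2 - 216*v + 180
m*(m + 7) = m^2 + 7*m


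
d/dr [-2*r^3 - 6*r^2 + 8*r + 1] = -6*r^2 - 12*r + 8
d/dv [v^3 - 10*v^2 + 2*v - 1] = 3*v^2 - 20*v + 2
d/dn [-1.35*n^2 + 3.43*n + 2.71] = 3.43 - 2.7*n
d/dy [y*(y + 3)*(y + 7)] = 3*y^2 + 20*y + 21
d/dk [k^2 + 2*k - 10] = 2*k + 2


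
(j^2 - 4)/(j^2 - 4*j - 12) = (j - 2)/(j - 6)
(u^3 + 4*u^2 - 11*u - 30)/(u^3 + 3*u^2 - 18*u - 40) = (u - 3)/(u - 4)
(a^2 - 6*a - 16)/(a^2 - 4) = (a - 8)/(a - 2)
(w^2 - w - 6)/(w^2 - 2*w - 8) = (w - 3)/(w - 4)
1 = 1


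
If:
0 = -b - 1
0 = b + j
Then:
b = -1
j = 1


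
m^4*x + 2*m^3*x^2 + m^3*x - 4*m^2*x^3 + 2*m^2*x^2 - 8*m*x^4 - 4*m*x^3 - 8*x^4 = (m - 2*x)*(m + 2*x)^2*(m*x + x)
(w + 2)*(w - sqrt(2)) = w^2 - sqrt(2)*w + 2*w - 2*sqrt(2)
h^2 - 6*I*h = h*(h - 6*I)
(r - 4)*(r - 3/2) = r^2 - 11*r/2 + 6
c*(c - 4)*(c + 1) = c^3 - 3*c^2 - 4*c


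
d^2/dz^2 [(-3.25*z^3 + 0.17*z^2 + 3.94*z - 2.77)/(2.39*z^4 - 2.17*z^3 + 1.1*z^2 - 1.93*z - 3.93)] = (-37.12865*z^9 + 5.82634199999995*z^8 + 316.043562*z^7 - 868.080876*z^6 - 37.1032559999999*z^5 + 131.656026*z^4 + 801.69148*z^3 - 948.634428*z^2 - 21.958548*z - 99.103112)/(13.651919*z^12 - 37.185771*z^11 + 52.612743*z^10 - 77.520952*z^9 + 16.926765*z^8 + 56.707503*z^7 - 61.829758*z^6 + 133.797927*z^5 + 10.010805*z^4 - 57.675016*z^3 + 7.051599*z^2 - 89.425971*z - 60.698457)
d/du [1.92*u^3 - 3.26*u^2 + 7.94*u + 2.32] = 5.76*u^2 - 6.52*u + 7.94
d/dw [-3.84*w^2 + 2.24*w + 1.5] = 2.24 - 7.68*w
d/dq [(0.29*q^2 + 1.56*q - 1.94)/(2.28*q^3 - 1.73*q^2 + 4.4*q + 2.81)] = (-0.6612*q^4 - 7.1136*q^3 + 17.2444*q^2 - 5.0826*q + 12.9196)/(5.1984*q^6 - 7.8888*q^5 + 23.0569*q^4 - 2.4104*q^3 + 9.6374*q^2 + 24.728*q + 7.8961)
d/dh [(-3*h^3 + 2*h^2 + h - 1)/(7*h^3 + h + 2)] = (-14*h^4 - 20*h^3 + 5*h^2 + 8*h + 3)/(49*h^6 + 14*h^4 + 28*h^3 + h^2 + 4*h + 4)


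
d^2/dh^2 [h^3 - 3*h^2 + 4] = 6*h - 6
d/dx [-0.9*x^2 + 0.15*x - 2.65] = 0.15 - 1.8*x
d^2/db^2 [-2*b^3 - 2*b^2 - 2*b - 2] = -12*b - 4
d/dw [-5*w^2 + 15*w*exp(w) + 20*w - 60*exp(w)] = 15*w*exp(w) - 10*w - 45*exp(w) + 20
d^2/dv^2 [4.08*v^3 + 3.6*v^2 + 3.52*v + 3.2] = 24.48*v + 7.2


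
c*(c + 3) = c^2 + 3*c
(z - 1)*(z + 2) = z^2 + z - 2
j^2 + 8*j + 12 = (j + 2)*(j + 6)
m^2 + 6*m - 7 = (m - 1)*(m + 7)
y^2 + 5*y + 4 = (y + 1)*(y + 4)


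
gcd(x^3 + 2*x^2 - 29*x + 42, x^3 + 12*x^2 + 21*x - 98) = x^2 + 5*x - 14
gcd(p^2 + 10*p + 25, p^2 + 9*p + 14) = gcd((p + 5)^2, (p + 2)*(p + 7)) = 1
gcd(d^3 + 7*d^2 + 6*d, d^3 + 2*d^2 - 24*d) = d^2 + 6*d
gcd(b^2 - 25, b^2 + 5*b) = b + 5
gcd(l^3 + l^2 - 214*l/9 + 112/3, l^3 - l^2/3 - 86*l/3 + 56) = l^2 + 11*l/3 - 14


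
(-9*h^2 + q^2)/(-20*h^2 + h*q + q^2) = (-9*h^2 + q^2)/(-20*h^2 + h*q + q^2)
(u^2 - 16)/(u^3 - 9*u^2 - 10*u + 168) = (u - 4)/(u^2 - 13*u + 42)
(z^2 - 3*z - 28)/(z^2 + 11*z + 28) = (z - 7)/(z + 7)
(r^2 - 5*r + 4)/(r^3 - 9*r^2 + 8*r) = (r - 4)/(r*(r - 8))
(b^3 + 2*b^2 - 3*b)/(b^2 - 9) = b*(b - 1)/(b - 3)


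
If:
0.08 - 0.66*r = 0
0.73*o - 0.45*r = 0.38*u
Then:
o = 0.520547945205479*u + 0.074719800747198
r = 0.12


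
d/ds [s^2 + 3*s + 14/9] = 2*s + 3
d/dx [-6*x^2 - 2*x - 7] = -12*x - 2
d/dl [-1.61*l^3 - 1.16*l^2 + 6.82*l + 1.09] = -4.83*l^2 - 2.32*l + 6.82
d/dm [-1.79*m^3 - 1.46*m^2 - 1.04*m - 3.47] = -5.37*m^2 - 2.92*m - 1.04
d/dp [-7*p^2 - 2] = -14*p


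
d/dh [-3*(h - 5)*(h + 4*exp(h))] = -12*h*exp(h) - 6*h + 48*exp(h) + 15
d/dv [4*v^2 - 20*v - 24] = 8*v - 20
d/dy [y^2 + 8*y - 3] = 2*y + 8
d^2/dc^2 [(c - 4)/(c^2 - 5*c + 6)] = 2*(3*(3 - c)*(c^2 - 5*c + 6) + (c - 4)*(2*c - 5)^2)/(c^2 - 5*c + 6)^3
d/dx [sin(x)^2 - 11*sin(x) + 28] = (2*sin(x) - 11)*cos(x)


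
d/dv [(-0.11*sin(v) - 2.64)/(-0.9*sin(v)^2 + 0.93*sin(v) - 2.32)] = (-0.099*sin(v)^2 - 4.752*sin(v) + 2.7104)*cos(v)/(0.81*sin(v)^4 - 1.674*sin(v)^3 + 5.0409*sin(v)^2 - 4.3152*sin(v) + 5.3824)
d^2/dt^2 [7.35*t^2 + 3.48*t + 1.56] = 14.7000000000000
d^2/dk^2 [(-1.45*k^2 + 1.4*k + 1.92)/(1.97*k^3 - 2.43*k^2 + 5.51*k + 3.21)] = (-11.25461*k^6 + 32.59956*k^5 + 143.640186*k^4 - 71.377012*k^3 + 18.969822*k^2 - 161.57124*k + 67.130166)/(7.645373*k^9 - 28.291761*k^8 + 99.049236*k^7 - 135.237366*k^6 + 184.836642*k^5 + 44.60058*k^4 - 29.696536*k^3 + 217.250874*k^2 + 170.326773*k + 33.076161)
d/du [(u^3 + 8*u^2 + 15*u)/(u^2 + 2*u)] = (u^2 + 4*u + 1)/(u^2 + 4*u + 4)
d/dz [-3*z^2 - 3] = -6*z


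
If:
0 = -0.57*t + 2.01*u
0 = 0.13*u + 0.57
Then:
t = -15.46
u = -4.38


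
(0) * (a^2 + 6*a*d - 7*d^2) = 0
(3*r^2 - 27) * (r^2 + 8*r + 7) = 3*r^4 + 24*r^3 - 6*r^2 - 216*r - 189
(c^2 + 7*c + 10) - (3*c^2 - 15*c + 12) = -2*c^2 + 22*c - 2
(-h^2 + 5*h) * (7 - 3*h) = 3*h^3 - 22*h^2 + 35*h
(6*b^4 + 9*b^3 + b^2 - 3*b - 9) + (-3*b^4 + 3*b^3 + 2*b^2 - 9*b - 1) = 3*b^4 + 12*b^3 + 3*b^2 - 12*b - 10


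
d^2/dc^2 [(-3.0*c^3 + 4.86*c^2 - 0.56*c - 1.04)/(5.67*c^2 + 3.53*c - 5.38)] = (-2.27373675443232e-13*c^4 - 488.34654*c^3 + 1030.7502*c^2 - 748.38888*c + 170.70096)/(182.284263*c^6 + 340.456851*c^5 - 306.923337*c^4 - 602.100451*c^3 + 291.225318*c^2 + 306.521196*c - 155.720872)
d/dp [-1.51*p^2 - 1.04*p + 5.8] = -3.02*p - 1.04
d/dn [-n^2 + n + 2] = 1 - 2*n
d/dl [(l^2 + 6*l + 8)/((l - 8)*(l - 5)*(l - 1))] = (-l^4 - 12*l^3 + 113*l^2 + 144*l - 664)/(l^6 - 28*l^5 + 302*l^4 - 1564*l^3 + 3929*l^2 - 4240*l + 1600)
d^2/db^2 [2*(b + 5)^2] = 4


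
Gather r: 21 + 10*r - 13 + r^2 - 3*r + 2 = r^2 + 7*r + 10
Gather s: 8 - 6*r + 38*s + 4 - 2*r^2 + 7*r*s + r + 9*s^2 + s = -2*r^2 - 5*r + 9*s^2 + s*(7*r + 39) + 12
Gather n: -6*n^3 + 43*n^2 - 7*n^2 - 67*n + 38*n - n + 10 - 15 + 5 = -6*n^3 + 36*n^2 - 30*n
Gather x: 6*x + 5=6*x + 5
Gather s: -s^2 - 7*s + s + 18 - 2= -s^2 - 6*s + 16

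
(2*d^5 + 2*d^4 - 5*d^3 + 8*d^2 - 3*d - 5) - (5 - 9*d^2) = 2*d^5 + 2*d^4 - 5*d^3 + 17*d^2 - 3*d - 10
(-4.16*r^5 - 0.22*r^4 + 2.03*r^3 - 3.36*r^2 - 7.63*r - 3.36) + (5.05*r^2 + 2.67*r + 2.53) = -4.16*r^5 - 0.22*r^4 + 2.03*r^3 + 1.69*r^2 - 4.96*r - 0.83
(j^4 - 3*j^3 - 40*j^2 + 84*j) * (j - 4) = j^5 - 7*j^4 - 28*j^3 + 244*j^2 - 336*j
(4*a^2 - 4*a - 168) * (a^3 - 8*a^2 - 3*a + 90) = 4*a^5 - 36*a^4 - 148*a^3 + 1716*a^2 + 144*a - 15120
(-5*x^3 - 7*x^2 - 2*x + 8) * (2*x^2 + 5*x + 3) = -10*x^5 - 39*x^4 - 54*x^3 - 15*x^2 + 34*x + 24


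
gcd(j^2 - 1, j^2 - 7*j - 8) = j + 1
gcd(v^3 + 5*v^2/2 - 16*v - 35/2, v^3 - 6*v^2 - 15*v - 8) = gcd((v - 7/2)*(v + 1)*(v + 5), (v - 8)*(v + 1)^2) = v + 1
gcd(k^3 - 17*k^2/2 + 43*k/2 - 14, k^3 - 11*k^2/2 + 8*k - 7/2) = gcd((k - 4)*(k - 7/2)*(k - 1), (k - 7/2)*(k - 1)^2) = k^2 - 9*k/2 + 7/2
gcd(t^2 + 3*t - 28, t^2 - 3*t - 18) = 1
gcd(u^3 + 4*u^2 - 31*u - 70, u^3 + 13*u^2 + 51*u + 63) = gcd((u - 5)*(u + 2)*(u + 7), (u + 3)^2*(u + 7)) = u + 7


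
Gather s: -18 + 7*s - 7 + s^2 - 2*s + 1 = s^2 + 5*s - 24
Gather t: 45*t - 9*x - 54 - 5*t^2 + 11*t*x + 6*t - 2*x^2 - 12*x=-5*t^2 + t*(11*x + 51) - 2*x^2 - 21*x - 54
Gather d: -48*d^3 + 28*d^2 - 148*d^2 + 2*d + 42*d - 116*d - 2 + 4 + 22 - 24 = -48*d^3 - 120*d^2 - 72*d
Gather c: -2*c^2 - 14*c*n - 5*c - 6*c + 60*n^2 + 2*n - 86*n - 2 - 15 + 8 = -2*c^2 + c*(-14*n - 11) + 60*n^2 - 84*n - 9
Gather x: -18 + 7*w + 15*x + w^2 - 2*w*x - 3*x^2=w^2 + 7*w - 3*x^2 + x*(15 - 2*w) - 18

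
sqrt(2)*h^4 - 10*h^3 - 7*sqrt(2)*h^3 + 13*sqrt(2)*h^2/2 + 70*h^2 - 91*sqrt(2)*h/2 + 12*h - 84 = (h - 7)*(h - 4*sqrt(2))*(h - 3*sqrt(2)/2)*(sqrt(2)*h + 1)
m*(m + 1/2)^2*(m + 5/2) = m^4 + 7*m^3/2 + 11*m^2/4 + 5*m/8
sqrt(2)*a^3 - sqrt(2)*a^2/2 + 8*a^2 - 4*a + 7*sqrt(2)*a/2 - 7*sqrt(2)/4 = (a - 1/2)*(a + 7*sqrt(2)/2)*(sqrt(2)*a + 1)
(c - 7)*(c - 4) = c^2 - 11*c + 28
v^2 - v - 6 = (v - 3)*(v + 2)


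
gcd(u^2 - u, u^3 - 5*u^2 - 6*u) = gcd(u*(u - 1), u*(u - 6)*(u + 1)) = u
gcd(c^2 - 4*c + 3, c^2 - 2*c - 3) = c - 3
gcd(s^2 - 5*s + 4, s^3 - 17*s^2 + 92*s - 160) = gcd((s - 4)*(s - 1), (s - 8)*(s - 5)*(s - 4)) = s - 4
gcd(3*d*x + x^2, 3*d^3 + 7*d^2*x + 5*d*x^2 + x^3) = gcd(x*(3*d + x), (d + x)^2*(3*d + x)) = 3*d + x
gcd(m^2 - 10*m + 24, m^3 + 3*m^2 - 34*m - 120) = m - 6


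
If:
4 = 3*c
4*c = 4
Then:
No Solution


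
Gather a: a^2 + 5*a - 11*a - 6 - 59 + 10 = a^2 - 6*a - 55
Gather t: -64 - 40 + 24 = -80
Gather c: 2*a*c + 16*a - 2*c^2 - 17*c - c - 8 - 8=16*a - 2*c^2 + c*(2*a - 18) - 16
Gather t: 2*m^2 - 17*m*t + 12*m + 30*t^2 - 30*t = 2*m^2 + 12*m + 30*t^2 + t*(-17*m - 30)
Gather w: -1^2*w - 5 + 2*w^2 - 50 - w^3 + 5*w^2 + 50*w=-w^3 + 7*w^2 + 49*w - 55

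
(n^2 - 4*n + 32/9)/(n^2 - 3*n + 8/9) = (3*n - 4)/(3*n - 1)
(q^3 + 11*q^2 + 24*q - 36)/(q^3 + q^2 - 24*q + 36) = (q^2 + 5*q - 6)/(q^2 - 5*q + 6)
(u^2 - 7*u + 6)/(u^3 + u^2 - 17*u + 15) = (u - 6)/(u^2 + 2*u - 15)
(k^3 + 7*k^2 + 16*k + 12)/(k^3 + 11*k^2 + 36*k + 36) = (k + 2)/(k + 6)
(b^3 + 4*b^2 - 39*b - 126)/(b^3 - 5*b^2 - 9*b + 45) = (b^2 + b - 42)/(b^2 - 8*b + 15)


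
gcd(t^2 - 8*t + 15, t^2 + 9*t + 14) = 1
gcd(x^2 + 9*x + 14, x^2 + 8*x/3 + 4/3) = x + 2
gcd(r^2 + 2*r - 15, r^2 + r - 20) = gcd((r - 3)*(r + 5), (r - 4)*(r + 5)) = r + 5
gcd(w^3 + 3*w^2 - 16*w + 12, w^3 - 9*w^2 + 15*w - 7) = w - 1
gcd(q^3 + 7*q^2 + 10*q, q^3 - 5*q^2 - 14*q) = q^2 + 2*q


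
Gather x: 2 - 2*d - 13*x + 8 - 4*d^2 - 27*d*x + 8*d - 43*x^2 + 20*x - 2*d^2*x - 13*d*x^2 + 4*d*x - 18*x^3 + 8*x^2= -4*d^2 + 6*d - 18*x^3 + x^2*(-13*d - 35) + x*(-2*d^2 - 23*d + 7) + 10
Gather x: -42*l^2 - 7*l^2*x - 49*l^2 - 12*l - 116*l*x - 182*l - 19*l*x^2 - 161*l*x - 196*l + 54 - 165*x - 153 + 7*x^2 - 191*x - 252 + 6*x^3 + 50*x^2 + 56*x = -91*l^2 - 390*l + 6*x^3 + x^2*(57 - 19*l) + x*(-7*l^2 - 277*l - 300) - 351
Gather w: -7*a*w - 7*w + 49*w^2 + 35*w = 49*w^2 + w*(28 - 7*a)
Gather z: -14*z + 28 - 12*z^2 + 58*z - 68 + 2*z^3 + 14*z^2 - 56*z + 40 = 2*z^3 + 2*z^2 - 12*z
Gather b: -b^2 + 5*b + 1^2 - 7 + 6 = -b^2 + 5*b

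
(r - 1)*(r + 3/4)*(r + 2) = r^3 + 7*r^2/4 - 5*r/4 - 3/2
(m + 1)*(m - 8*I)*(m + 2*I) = m^3 + m^2 - 6*I*m^2 + 16*m - 6*I*m + 16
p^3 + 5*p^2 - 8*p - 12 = (p - 2)*(p + 1)*(p + 6)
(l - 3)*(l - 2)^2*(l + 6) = l^4 - l^3 - 26*l^2 + 84*l - 72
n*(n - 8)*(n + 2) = n^3 - 6*n^2 - 16*n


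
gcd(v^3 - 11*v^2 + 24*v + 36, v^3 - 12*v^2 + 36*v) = v^2 - 12*v + 36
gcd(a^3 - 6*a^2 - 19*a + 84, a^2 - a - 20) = a + 4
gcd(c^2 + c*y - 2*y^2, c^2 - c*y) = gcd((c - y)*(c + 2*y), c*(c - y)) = -c + y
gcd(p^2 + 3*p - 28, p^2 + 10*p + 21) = p + 7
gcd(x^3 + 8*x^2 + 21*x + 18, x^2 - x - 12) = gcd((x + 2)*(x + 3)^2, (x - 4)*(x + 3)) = x + 3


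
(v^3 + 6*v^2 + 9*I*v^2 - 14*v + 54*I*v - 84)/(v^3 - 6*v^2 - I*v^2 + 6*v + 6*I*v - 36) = (v^2 + v*(6 + 7*I) + 42*I)/(v^2 - 3*v*(2 + I) + 18*I)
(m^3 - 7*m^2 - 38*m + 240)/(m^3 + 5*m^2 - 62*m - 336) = (m - 5)/(m + 7)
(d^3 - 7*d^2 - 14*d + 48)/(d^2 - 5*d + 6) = (d^2 - 5*d - 24)/(d - 3)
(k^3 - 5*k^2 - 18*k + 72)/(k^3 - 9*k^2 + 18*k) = (k + 4)/k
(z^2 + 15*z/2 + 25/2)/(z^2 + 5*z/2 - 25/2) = (2*z + 5)/(2*z - 5)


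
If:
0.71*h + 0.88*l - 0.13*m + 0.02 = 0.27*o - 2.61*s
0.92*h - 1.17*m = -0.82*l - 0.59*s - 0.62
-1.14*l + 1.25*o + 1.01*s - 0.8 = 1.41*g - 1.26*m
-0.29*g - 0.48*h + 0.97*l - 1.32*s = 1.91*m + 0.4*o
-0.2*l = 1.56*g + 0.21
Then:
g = 0.436675827411532*s - 0.243684150985361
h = -0.327169760455328*s - 0.755275935627242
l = 0.850736377685815 - 3.40607145380995*s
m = 0.532264930705389 - 2.14014937755817*s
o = 0.604472803986944 - 1.26449625997583*s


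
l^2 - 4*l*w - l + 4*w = (l - 1)*(l - 4*w)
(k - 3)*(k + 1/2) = k^2 - 5*k/2 - 3/2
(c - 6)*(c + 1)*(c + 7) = c^3 + 2*c^2 - 41*c - 42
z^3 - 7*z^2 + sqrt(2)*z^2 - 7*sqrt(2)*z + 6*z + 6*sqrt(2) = (z - 6)*(z - 1)*(z + sqrt(2))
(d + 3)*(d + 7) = d^2 + 10*d + 21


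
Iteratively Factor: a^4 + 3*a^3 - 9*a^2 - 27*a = (a - 3)*(a^3 + 6*a^2 + 9*a) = (a - 3)*(a + 3)*(a^2 + 3*a) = a*(a - 3)*(a + 3)*(a + 3)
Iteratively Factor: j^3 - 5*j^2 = (j)*(j^2 - 5*j) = j^2*(j - 5)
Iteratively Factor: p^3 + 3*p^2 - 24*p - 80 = (p - 5)*(p^2 + 8*p + 16) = (p - 5)*(p + 4)*(p + 4)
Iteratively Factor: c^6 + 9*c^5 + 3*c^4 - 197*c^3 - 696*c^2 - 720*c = (c - 5)*(c^5 + 14*c^4 + 73*c^3 + 168*c^2 + 144*c) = (c - 5)*(c + 3)*(c^4 + 11*c^3 + 40*c^2 + 48*c) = (c - 5)*(c + 3)*(c + 4)*(c^3 + 7*c^2 + 12*c) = (c - 5)*(c + 3)^2*(c + 4)*(c^2 + 4*c) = c*(c - 5)*(c + 3)^2*(c + 4)*(c + 4)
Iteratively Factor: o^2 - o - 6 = (o + 2)*(o - 3)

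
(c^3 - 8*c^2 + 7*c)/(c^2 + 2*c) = (c^2 - 8*c + 7)/(c + 2)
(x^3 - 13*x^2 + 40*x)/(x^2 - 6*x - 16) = x*(x - 5)/(x + 2)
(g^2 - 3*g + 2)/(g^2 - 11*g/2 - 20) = 2*(-g^2 + 3*g - 2)/(-2*g^2 + 11*g + 40)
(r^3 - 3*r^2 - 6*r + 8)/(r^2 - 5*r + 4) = r + 2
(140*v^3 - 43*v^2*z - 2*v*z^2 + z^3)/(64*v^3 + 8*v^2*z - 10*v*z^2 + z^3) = (-35*v^2 + 2*v*z + z^2)/(-16*v^2 - 6*v*z + z^2)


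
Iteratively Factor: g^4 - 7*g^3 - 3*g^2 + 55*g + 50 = (g + 2)*(g^3 - 9*g^2 + 15*g + 25) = (g - 5)*(g + 2)*(g^2 - 4*g - 5) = (g - 5)^2*(g + 2)*(g + 1)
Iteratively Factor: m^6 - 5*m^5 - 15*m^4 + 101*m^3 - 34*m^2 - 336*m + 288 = (m - 4)*(m^5 - m^4 - 19*m^3 + 25*m^2 + 66*m - 72) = (m - 4)*(m + 2)*(m^4 - 3*m^3 - 13*m^2 + 51*m - 36) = (m - 4)*(m - 3)*(m + 2)*(m^3 - 13*m + 12) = (m - 4)*(m - 3)*(m - 1)*(m + 2)*(m^2 + m - 12) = (m - 4)*(m - 3)^2*(m - 1)*(m + 2)*(m + 4)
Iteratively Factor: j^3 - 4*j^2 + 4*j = (j - 2)*(j^2 - 2*j) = j*(j - 2)*(j - 2)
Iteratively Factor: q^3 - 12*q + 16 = (q - 2)*(q^2 + 2*q - 8) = (q - 2)^2*(q + 4)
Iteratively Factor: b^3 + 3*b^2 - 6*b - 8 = (b + 4)*(b^2 - b - 2) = (b + 1)*(b + 4)*(b - 2)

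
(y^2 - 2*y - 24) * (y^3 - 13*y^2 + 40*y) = y^5 - 15*y^4 + 42*y^3 + 232*y^2 - 960*y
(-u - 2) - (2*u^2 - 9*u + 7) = -2*u^2 + 8*u - 9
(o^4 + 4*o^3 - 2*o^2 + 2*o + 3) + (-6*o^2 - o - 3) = o^4 + 4*o^3 - 8*o^2 + o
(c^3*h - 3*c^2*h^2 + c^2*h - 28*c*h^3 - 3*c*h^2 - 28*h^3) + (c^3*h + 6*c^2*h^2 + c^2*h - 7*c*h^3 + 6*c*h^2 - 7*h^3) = 2*c^3*h + 3*c^2*h^2 + 2*c^2*h - 35*c*h^3 + 3*c*h^2 - 35*h^3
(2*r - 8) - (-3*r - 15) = 5*r + 7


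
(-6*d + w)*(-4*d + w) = 24*d^2 - 10*d*w + w^2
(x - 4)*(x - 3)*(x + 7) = x^3 - 37*x + 84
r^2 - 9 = (r - 3)*(r + 3)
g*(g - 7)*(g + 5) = g^3 - 2*g^2 - 35*g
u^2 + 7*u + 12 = (u + 3)*(u + 4)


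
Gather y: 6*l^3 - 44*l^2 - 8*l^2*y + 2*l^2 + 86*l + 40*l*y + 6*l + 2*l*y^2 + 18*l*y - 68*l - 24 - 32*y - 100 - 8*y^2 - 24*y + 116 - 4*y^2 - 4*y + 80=6*l^3 - 42*l^2 + 24*l + y^2*(2*l - 12) + y*(-8*l^2 + 58*l - 60) + 72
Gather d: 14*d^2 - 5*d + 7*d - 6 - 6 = 14*d^2 + 2*d - 12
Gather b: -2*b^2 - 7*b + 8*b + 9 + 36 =-2*b^2 + b + 45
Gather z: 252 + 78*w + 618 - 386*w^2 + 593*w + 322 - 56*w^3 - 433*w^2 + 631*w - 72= -56*w^3 - 819*w^2 + 1302*w + 1120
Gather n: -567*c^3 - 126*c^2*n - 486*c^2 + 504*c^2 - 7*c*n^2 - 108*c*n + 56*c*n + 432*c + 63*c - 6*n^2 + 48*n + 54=-567*c^3 + 18*c^2 + 495*c + n^2*(-7*c - 6) + n*(-126*c^2 - 52*c + 48) + 54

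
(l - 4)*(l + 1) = l^2 - 3*l - 4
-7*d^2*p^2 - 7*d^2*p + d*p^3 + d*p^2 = p*(-7*d + p)*(d*p + d)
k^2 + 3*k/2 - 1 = (k - 1/2)*(k + 2)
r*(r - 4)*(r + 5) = r^3 + r^2 - 20*r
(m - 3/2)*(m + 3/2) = m^2 - 9/4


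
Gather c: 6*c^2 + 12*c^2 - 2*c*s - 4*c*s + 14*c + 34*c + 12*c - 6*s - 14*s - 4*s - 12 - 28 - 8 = 18*c^2 + c*(60 - 6*s) - 24*s - 48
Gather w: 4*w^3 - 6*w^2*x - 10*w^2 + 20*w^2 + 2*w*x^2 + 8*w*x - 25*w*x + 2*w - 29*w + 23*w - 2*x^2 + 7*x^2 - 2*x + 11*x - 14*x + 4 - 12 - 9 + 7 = 4*w^3 + w^2*(10 - 6*x) + w*(2*x^2 - 17*x - 4) + 5*x^2 - 5*x - 10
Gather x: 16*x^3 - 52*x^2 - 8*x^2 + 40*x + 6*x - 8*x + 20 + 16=16*x^3 - 60*x^2 + 38*x + 36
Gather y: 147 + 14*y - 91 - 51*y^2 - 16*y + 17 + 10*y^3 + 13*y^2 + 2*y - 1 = 10*y^3 - 38*y^2 + 72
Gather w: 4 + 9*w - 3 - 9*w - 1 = 0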